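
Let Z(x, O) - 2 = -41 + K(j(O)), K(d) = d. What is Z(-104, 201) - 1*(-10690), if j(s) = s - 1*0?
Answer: 10852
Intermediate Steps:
j(s) = s (j(s) = s + 0 = s)
Z(x, O) = -39 + O (Z(x, O) = 2 + (-41 + O) = -39 + O)
Z(-104, 201) - 1*(-10690) = (-39 + 201) - 1*(-10690) = 162 + 10690 = 10852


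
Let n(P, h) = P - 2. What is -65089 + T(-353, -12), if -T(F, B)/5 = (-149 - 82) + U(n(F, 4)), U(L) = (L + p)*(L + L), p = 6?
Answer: -1302884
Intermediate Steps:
n(P, h) = -2 + P
U(L) = 2*L*(6 + L) (U(L) = (L + 6)*(L + L) = (6 + L)*(2*L) = 2*L*(6 + L))
T(F, B) = 1155 - 10*(-2 + F)*(4 + F) (T(F, B) = -5*((-149 - 82) + 2*(-2 + F)*(6 + (-2 + F))) = -5*(-231 + 2*(-2 + F)*(4 + F)) = 1155 - 10*(-2 + F)*(4 + F))
-65089 + T(-353, -12) = -65089 + (1235 - 20*(-353) - 10*(-353)²) = -65089 + (1235 + 7060 - 10*124609) = -65089 + (1235 + 7060 - 1246090) = -65089 - 1237795 = -1302884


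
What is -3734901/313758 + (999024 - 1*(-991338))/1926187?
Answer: -729958416899/67150731194 ≈ -10.870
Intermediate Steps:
-3734901/313758 + (999024 - 1*(-991338))/1926187 = -3734901*1/313758 + (999024 + 991338)*(1/1926187) = -414989/34862 + 1990362*(1/1926187) = -414989/34862 + 1990362/1926187 = -729958416899/67150731194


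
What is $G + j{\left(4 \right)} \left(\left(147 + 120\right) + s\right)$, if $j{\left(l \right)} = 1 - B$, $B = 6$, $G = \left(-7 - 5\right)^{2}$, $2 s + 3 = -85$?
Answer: $-971$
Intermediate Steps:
$s = -44$ ($s = - \frac{3}{2} + \frac{1}{2} \left(-85\right) = - \frac{3}{2} - \frac{85}{2} = -44$)
$G = 144$ ($G = \left(-12\right)^{2} = 144$)
$j{\left(l \right)} = -5$ ($j{\left(l \right)} = 1 - 6 = -5$)
$G + j{\left(4 \right)} \left(\left(147 + 120\right) + s\right) = 144 - 5 \left(\left(147 + 120\right) - 44\right) = 144 - 5 \left(267 - 44\right) = 144 - 1115 = -971$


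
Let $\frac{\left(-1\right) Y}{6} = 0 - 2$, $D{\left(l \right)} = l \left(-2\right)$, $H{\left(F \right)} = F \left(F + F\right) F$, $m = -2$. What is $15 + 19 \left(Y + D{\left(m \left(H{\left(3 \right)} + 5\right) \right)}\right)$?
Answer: $4727$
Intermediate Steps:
$H{\left(F \right)} = 2 F^{3}$ ($H{\left(F \right)} = F 2 F F = 2 F^{2} F = 2 F^{3}$)
$D{\left(l \right)} = - 2 l$
$Y = 12$ ($Y = - 6 \left(0 - 2\right) = \left(-6\right) \left(-2\right) = 12$)
$15 + 19 \left(Y + D{\left(m \left(H{\left(3 \right)} + 5\right) \right)}\right) = 15 + 19 \left(12 - 2 \left(- 2 \left(2 \cdot 3^{3} + 5\right)\right)\right) = 15 + 19 \left(12 - 2 \left(- 2 \left(2 \cdot 27 + 5\right)\right)\right) = 15 + 19 \left(12 - 2 \left(- 2 \left(54 + 5\right)\right)\right) = 15 + 19 \left(12 - 2 \left(\left(-2\right) 59\right)\right) = 15 + 19 \left(12 - -236\right) = 15 + 19 \left(12 + 236\right) = 15 + 19 \cdot 248 = 15 + 4712 = 4727$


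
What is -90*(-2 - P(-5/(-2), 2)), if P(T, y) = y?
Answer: 360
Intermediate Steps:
-90*(-2 - P(-5/(-2), 2)) = -90*(-2 - 1*2) = -90*(-2 - 2) = -90*(-4) = 360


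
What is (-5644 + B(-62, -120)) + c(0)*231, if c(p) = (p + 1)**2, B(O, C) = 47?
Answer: -5366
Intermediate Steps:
c(p) = (1 + p)**2
(-5644 + B(-62, -120)) + c(0)*231 = (-5644 + 47) + (1 + 0)**2*231 = -5597 + 1**2*231 = -5597 + 1*231 = -5597 + 231 = -5366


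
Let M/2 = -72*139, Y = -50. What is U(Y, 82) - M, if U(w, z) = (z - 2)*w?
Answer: 16016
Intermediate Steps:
U(w, z) = w*(-2 + z) (U(w, z) = (-2 + z)*w = w*(-2 + z))
M = -20016 (M = 2*(-72*139) = 2*(-10008) = -20016)
U(Y, 82) - M = -50*(-2 + 82) - 1*(-20016) = -50*80 + 20016 = -4000 + 20016 = 16016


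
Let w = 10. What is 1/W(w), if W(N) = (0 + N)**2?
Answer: 1/100 ≈ 0.010000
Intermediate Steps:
W(N) = N**2
1/W(w) = 1/(10**2) = 1/100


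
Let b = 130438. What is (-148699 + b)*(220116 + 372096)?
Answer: -10814383332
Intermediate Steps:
(-148699 + b)*(220116 + 372096) = (-148699 + 130438)*(220116 + 372096) = -18261*592212 = -10814383332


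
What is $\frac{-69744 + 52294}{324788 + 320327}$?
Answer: $- \frac{3490}{129023} \approx -0.027049$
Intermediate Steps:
$\frac{-69744 + 52294}{324788 + 320327} = - \frac{17450}{645115} = \left(-17450\right) \frac{1}{645115} = - \frac{3490}{129023}$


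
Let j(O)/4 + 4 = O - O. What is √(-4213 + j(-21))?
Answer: I*√4229 ≈ 65.031*I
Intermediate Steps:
j(O) = -16 (j(O) = -16 + 4*(O - O) = -16 + 4*0 = -16 + 0 = -16)
√(-4213 + j(-21)) = √(-4213 - 16) = √(-4229) = I*√4229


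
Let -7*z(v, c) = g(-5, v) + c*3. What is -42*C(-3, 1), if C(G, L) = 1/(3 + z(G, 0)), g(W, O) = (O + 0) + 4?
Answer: -147/10 ≈ -14.700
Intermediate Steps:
g(W, O) = 4 + O (g(W, O) = O + 4 = 4 + O)
z(v, c) = -4/7 - 3*c/7 - v/7 (z(v, c) = -((4 + v) + c*3)/7 = -((4 + v) + 3*c)/7 = -(4 + v + 3*c)/7 = -4/7 - 3*c/7 - v/7)
C(G, L) = 1/(17/7 - G/7) (C(G, L) = 1/(3 + (-4/7 - 3/7*0 - G/7)) = 1/(3 + (-4/7 + 0 - G/7)) = 1/(3 + (-4/7 - G/7)) = 1/(17/7 - G/7))
-42*C(-3, 1) = -(-294)/(-17 - 3) = -(-294)/(-20) = -(-294)*(-1)/20 = -42*7/20 = -147/10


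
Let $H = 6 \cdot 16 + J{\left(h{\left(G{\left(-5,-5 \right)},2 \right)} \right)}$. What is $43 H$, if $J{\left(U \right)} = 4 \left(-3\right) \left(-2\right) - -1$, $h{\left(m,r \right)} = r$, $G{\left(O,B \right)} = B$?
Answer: $5203$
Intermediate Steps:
$J{\left(U \right)} = 25$ ($J{\left(U \right)} = \left(-12\right) \left(-2\right) + 1 = 24 + 1 = 25$)
$H = 121$ ($H = 6 \cdot 16 + 25 = 96 + 25 = 121$)
$43 H = 43 \cdot 121 = 5203$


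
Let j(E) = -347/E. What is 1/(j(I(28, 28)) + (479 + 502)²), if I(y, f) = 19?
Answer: 19/18284512 ≈ 1.0391e-6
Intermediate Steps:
1/(j(I(28, 28)) + (479 + 502)²) = 1/(-347/19 + (479 + 502)²) = 1/(-347*1/19 + 981²) = 1/(-347/19 + 962361) = 1/(18284512/19) = 19/18284512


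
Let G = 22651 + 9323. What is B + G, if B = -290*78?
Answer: 9354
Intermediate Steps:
B = -22620
G = 31974
B + G = -22620 + 31974 = 9354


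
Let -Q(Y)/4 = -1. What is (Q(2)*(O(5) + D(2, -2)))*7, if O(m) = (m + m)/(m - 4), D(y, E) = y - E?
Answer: 392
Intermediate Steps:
Q(Y) = 4 (Q(Y) = -4*(-1) = 4)
O(m) = 2*m/(-4 + m) (O(m) = (2*m)/(-4 + m) = 2*m/(-4 + m))
(Q(2)*(O(5) + D(2, -2)))*7 = (4*(2*5/(-4 + 5) + (2 - 1*(-2))))*7 = (4*(2*5/1 + (2 + 2)))*7 = (4*(2*5*1 + 4))*7 = (4*(10 + 4))*7 = (4*14)*7 = 56*7 = 392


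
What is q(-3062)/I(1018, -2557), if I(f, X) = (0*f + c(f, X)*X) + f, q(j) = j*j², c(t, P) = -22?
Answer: -3588604291/7159 ≈ -5.0127e+5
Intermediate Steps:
q(j) = j³
I(f, X) = f - 22*X (I(f, X) = (0*f - 22*X) + f = (0 - 22*X) + f = -22*X + f = f - 22*X)
q(-3062)/I(1018, -2557) = (-3062)³/(1018 - 22*(-2557)) = -28708834328/(1018 + 56254) = -28708834328/57272 = -28708834328*1/57272 = -3588604291/7159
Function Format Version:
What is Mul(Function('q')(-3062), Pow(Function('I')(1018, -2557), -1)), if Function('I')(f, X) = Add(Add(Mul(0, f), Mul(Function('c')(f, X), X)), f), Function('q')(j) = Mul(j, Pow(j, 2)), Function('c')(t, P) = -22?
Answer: Rational(-3588604291, 7159) ≈ -5.0127e+5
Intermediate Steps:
Function('q')(j) = Pow(j, 3)
Function('I')(f, X) = Add(f, Mul(-22, X)) (Function('I')(f, X) = Add(Add(Mul(0, f), Mul(-22, X)), f) = Add(Add(0, Mul(-22, X)), f) = Add(Mul(-22, X), f) = Add(f, Mul(-22, X)))
Mul(Function('q')(-3062), Pow(Function('I')(1018, -2557), -1)) = Mul(Pow(-3062, 3), Pow(Add(1018, Mul(-22, -2557)), -1)) = Mul(-28708834328, Pow(Add(1018, 56254), -1)) = Mul(-28708834328, Pow(57272, -1)) = Mul(-28708834328, Rational(1, 57272)) = Rational(-3588604291, 7159)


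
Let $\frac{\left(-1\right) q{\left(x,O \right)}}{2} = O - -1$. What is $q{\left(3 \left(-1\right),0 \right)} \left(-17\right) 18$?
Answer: $612$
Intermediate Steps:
$q{\left(x,O \right)} = -2 - 2 O$ ($q{\left(x,O \right)} = - 2 \left(O - -1\right) = - 2 \left(O + 1\right) = - 2 \left(1 + O\right) = -2 - 2 O$)
$q{\left(3 \left(-1\right),0 \right)} \left(-17\right) 18 = \left(-2 - 0\right) \left(-17\right) 18 = \left(-2 + 0\right) \left(-17\right) 18 = \left(-2\right) \left(-17\right) 18 = 34 \cdot 18 = 612$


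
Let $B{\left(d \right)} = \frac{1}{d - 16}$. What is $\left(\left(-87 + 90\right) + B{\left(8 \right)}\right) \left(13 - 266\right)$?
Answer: $- \frac{5819}{8} \approx -727.38$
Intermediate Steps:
$B{\left(d \right)} = \frac{1}{-16 + d}$
$\left(\left(-87 + 90\right) + B{\left(8 \right)}\right) \left(13 - 266\right) = \left(\left(-87 + 90\right) + \frac{1}{-16 + 8}\right) \left(13 - 266\right) = \left(3 + \frac{1}{-8}\right) \left(-253\right) = \left(3 - \frac{1}{8}\right) \left(-253\right) = \frac{23}{8} \left(-253\right) = - \frac{5819}{8}$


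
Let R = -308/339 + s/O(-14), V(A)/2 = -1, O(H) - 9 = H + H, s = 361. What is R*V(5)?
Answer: 13498/339 ≈ 39.817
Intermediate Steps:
O(H) = 9 + 2*H (O(H) = 9 + (H + H) = 9 + 2*H)
V(A) = -2 (V(A) = 2*(-1) = -2)
R = -6749/339 (R = -308/339 + 361/(9 + 2*(-14)) = -308*1/339 + 361/(9 - 28) = -308/339 + 361/(-19) = -308/339 + 361*(-1/19) = -308/339 - 19 = -6749/339 ≈ -19.909)
R*V(5) = -6749/339*(-2) = 13498/339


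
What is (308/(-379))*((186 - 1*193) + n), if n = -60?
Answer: 20636/379 ≈ 54.449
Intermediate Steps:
(308/(-379))*((186 - 1*193) + n) = (308/(-379))*((186 - 1*193) - 60) = (308*(-1/379))*((186 - 193) - 60) = -308*(-7 - 60)/379 = -308/379*(-67) = 20636/379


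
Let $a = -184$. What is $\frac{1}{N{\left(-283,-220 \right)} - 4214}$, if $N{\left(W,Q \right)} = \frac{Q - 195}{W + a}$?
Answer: $- \frac{467}{1967523} \approx -0.00023735$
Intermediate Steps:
$N{\left(W,Q \right)} = \frac{-195 + Q}{-184 + W}$ ($N{\left(W,Q \right)} = \frac{Q - 195}{W - 184} = \frac{-195 + Q}{-184 + W}$)
$\frac{1}{N{\left(-283,-220 \right)} - 4214} = \frac{1}{\frac{-195 - 220}{-184 - 283} - 4214} = \frac{1}{\frac{1}{-467} \left(-415\right) - 4214} = \frac{1}{\left(- \frac{1}{467}\right) \left(-415\right) - 4214} = \frac{1}{\frac{415}{467} - 4214} = \frac{1}{- \frac{1967523}{467}} = - \frac{467}{1967523}$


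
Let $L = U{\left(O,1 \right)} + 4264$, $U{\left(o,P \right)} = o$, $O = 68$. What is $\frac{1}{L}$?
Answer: $\frac{1}{4332} \approx 0.00023084$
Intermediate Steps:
$L = 4332$ ($L = 68 + 4264 = 4332$)
$\frac{1}{L} = \frac{1}{4332}$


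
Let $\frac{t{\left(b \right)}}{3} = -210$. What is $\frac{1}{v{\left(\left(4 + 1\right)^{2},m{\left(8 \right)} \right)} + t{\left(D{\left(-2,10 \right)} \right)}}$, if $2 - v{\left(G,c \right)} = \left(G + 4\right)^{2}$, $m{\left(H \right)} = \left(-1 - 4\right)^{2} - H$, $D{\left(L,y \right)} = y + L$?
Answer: $- \frac{1}{1469} \approx -0.00068074$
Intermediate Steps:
$D{\left(L,y \right)} = L + y$
$t{\left(b \right)} = -630$ ($t{\left(b \right)} = 3 \left(-210\right) = -630$)
$m{\left(H \right)} = 25 - H$ ($m{\left(H \right)} = \left(-5\right)^{2} - H = 25 - H$)
$v{\left(G,c \right)} = 2 - \left(4 + G\right)^{2}$ ($v{\left(G,c \right)} = 2 - \left(G + 4\right)^{2} = 2 - \left(4 + G\right)^{2}$)
$\frac{1}{v{\left(\left(4 + 1\right)^{2},m{\left(8 \right)} \right)} + t{\left(D{\left(-2,10 \right)} \right)}} = \frac{1}{\left(2 - \left(4 + \left(4 + 1\right)^{2}\right)^{2}\right) - 630} = \frac{1}{\left(2 - \left(4 + 5^{2}\right)^{2}\right) - 630} = \frac{1}{\left(2 - \left(4 + 25\right)^{2}\right) - 630} = \frac{1}{\left(2 - 29^{2}\right) - 630} = \frac{1}{\left(2 - 841\right) - 630} = \frac{1}{-839 - 630} = \frac{1}{-1469} = - \frac{1}{1469}$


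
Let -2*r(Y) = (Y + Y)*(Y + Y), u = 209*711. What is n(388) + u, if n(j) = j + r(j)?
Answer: -152101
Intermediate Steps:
u = 148599
r(Y) = -2*Y² (r(Y) = -(Y + Y)*(Y + Y)/2 = -2*Y*2*Y/2 = -2*Y²)
n(j) = j - 2*j²
n(388) + u = 388*(1 - 2*388) + 148599 = 388*(1 - 776) + 148599 = 388*(-775) + 148599 = -300700 + 148599 = -152101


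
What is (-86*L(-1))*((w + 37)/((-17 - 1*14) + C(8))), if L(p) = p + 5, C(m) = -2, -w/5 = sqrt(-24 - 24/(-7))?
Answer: 12728/33 - 6880*I*sqrt(7)/77 ≈ 385.7 - 236.4*I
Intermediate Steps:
w = -60*I*sqrt(7)/7 (w = -5*sqrt(-24 - 24/(-7)) = -5*sqrt(-24 - 24*(-1/7)) = -5*sqrt(-24 + 24/7) = -60*I*sqrt(7)/7 ≈ -22.678*I)
L(p) = 5 + p
(-86*L(-1))*((w + 37)/((-17 - 1*14) + C(8))) = (-86*(5 - 1))*((-60*I*sqrt(7)/7 + 37)/((-17 - 1*14) - 2)) = (-86*4)*((37 - 60*I*sqrt(7)/7)/((-17 - 14) - 2)) = -344*(37 - 60*I*sqrt(7)/7)/(-31 - 2) = -344*(37 - 60*I*sqrt(7)/7)/(-33) = -344*(37 - 60*I*sqrt(7)/7)*(-1)/33 = -344*(-37/33 + 20*I*sqrt(7)/77) = 12728/33 - 6880*I*sqrt(7)/77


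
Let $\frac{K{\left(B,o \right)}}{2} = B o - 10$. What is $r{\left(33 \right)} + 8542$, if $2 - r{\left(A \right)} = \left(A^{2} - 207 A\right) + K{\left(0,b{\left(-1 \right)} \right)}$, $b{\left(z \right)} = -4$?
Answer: $14306$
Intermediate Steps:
$K{\left(B,o \right)} = -20 + 2 B o$ ($K{\left(B,o \right)} = 2 \left(B o - 10\right) = 2 \left(-10 + B o\right) = -20 + 2 B o$)
$r{\left(A \right)} = 22 - A^{2} + 207 A$ ($r{\left(A \right)} = 2 - \left(\left(A^{2} - 207 A\right) - \left(20 + 0 \left(-4\right)\right)\right) = 2 - \left(\left(A^{2} - 207 A\right) + \left(-20 + 0\right)\right) = 2 - \left(\left(A^{2} - 207 A\right) - 20\right) = 2 - \left(-20 + A^{2} - 207 A\right) = 2 + \left(20 - A^{2} + 207 A\right) = 22 - A^{2} + 207 A$)
$r{\left(33 \right)} + 8542 = \left(22 - 33^{2} + 207 \cdot 33\right) + 8542 = \left(22 - 1089 + 6831\right) + 8542 = 5764 + 8542 = 14306$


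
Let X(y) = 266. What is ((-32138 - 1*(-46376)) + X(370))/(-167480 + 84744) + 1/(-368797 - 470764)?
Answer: -1522134435/8682739862 ≈ -0.17531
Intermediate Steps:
((-32138 - 1*(-46376)) + X(370))/(-167480 + 84744) + 1/(-368797 - 470764) = ((-32138 - 1*(-46376)) + 266)/(-167480 + 84744) + 1/(-368797 - 470764) = ((-32138 + 46376) + 266)/(-82736) + 1/(-839561) = (14238 + 266)*(-1/82736) - 1/839561 = 14504*(-1/82736) - 1/839561 = -1813/10342 - 1/839561 = -1522134435/8682739862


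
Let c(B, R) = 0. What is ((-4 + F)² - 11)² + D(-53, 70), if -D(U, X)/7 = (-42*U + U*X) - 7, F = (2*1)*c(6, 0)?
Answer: 10462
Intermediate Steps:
F = 0 (F = (2*1)*0 = 2*0 = 0)
D(U, X) = 49 + 294*U - 7*U*X (D(U, X) = -7*((-42*U + U*X) - 7) = -7*(-7 - 42*U + U*X) = 49 + 294*U - 7*U*X)
((-4 + F)² - 11)² + D(-53, 70) = ((-4 + 0)² - 11)² + (49 + 294*(-53) - 7*(-53)*70) = ((-4)² - 11)² + (49 - 15582 + 25970) = (16 - 11)² + 10437 = 5² + 10437 = 25 + 10437 = 10462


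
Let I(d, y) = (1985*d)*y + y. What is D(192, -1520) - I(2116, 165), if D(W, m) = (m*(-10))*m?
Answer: -716147065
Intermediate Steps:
D(W, m) = -10*m² (D(W, m) = (-10*m)*m = -10*m²)
I(d, y) = y + 1985*d*y (I(d, y) = 1985*d*y + y = y + 1985*d*y)
D(192, -1520) - I(2116, 165) = -10*(-1520)² - 165*(1 + 1985*2116) = -10*2310400 - 165*(1 + 4200260) = -23104000 - 165*4200261 = -23104000 - 1*693043065 = -23104000 - 693043065 = -716147065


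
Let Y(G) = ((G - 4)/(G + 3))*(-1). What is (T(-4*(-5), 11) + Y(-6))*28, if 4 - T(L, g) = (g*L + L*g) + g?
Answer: -37828/3 ≈ -12609.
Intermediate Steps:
T(L, g) = 4 - g - 2*L*g (T(L, g) = 4 - ((g*L + L*g) + g) = 4 - ((L*g + L*g) + g) = 4 - (2*L*g + g) = 4 - (g + 2*L*g) = 4 + (-g - 2*L*g) = 4 - g - 2*L*g)
Y(G) = -(-4 + G)/(3 + G) (Y(G) = ((-4 + G)/(3 + G))*(-1) = -(-4 + G)/(3 + G))
(T(-4*(-5), 11) + Y(-6))*28 = ((4 - 1*11 - 2*(-4*(-5))*11) + (4 - 1*(-6))/(3 - 6))*28 = ((4 - 11 - 2*20*11) + (4 + 6)/(-3))*28 = ((4 - 11 - 440) - ⅓*10)*28 = (-447 - 10/3)*28 = -1351/3*28 = -37828/3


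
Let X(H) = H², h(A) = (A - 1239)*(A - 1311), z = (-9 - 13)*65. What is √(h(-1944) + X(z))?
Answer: √12405565 ≈ 3522.2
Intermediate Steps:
z = -1430 (z = -22*65 = -1430)
h(A) = (-1311 + A)*(-1239 + A) (h(A) = (-1239 + A)*(-1311 + A) = (-1311 + A)*(-1239 + A))
√(h(-1944) + X(z)) = √((1624329 + (-1944)² - 2550*(-1944)) + (-1430)²) = √((1624329 + 3779136 + 4957200) + 2044900) = √(10360665 + 2044900) = √12405565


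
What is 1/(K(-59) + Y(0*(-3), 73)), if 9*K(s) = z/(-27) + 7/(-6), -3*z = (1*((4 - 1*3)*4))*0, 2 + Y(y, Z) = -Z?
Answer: -54/4057 ≈ -0.013310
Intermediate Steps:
Y(y, Z) = -2 - Z
z = 0 (z = -1*((4 - 1*3)*4)*0/3 = -1*((4 - 3)*4)*0/3 = -1*(1*4)*0/3 = -1*4*0/3 = -4*0/3 = -1/3*0 = 0)
K(s) = -7/54 (K(s) = (0/(-27) + 7/(-6))/9 = (0*(-1/27) + 7*(-1/6))/9 = (0 - 7/6)/9 = (1/9)*(-7/6) = -7/54)
1/(K(-59) + Y(0*(-3), 73)) = 1/(-7/54 + (-2 - 1*73)) = 1/(-7/54 + (-2 - 73)) = 1/(-7/54 - 75) = 1/(-4057/54) = -54/4057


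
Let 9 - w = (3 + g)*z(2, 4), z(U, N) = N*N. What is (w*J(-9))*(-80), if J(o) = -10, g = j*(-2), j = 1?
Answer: -5600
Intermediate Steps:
g = -2 (g = 1*(-2) = -2)
z(U, N) = N²
w = -7 (w = 9 - (3 - 2)*4² = 9 - 16 = -7)
(w*J(-9))*(-80) = -7*(-10)*(-80) = 70*(-80) = -5600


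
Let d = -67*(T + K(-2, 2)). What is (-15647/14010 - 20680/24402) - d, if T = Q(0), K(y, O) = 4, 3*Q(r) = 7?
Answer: 24066024821/56978670 ≈ 422.37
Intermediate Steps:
Q(r) = 7/3 (Q(r) = (⅓)*7 = 7/3)
T = 7/3 ≈ 2.3333
d = -1273/3 (d = -67*(7/3 + 4) = -67*19/3 = -1273/3 ≈ -424.33)
(-15647/14010 - 20680/24402) - d = (-15647/14010 - 20680/24402) - 1*(-1273/3) = (-15647*1/14010 - 20680*1/24402) + 1273/3 = (-15647/14010 - 10340/12201) + 1273/3 = -111924149/56978670 + 1273/3 = 24066024821/56978670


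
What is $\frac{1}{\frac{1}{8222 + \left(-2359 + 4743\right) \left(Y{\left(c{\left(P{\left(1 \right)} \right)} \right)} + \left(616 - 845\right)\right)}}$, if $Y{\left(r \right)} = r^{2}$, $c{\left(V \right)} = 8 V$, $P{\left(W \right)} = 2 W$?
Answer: $72590$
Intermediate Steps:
$\frac{1}{\frac{1}{8222 + \left(-2359 + 4743\right) \left(Y{\left(c{\left(P{\left(1 \right)} \right)} \right)} + \left(616 - 845\right)\right)}} = \frac{1}{\frac{1}{8222 + \left(-2359 + 4743\right) \left(\left(8 \cdot 2 \cdot 1\right)^{2} + \left(616 - 845\right)\right)}} = \frac{1}{\frac{1}{8222 + 2384 \left(\left(8 \cdot 2\right)^{2} - 229\right)}} = \frac{1}{\frac{1}{8222 + 2384 \left(16^{2} - 229\right)}} = \frac{1}{\frac{1}{8222 + 2384 \left(256 - 229\right)}} = \frac{1}{\frac{1}{8222 + 2384 \cdot 27}} = \frac{1}{\frac{1}{8222 + 64368}} = \frac{1}{\frac{1}{72590}} = 72590$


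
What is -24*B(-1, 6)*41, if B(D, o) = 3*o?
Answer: -17712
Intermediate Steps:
-24*B(-1, 6)*41 = -72*6*41 = -24*18*41 = -432*41 = -17712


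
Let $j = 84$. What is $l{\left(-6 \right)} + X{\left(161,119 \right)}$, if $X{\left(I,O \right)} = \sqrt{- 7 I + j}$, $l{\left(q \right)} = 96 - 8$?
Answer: $88 + i \sqrt{1043} \approx 88.0 + 32.296 i$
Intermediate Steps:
$l{\left(q \right)} = 88$
$X{\left(I,O \right)} = \sqrt{84 - 7 I}$ ($X{\left(I,O \right)} = \sqrt{- 7 I + 84} = \sqrt{84 - 7 I}$)
$l{\left(-6 \right)} + X{\left(161,119 \right)} = 88 + \sqrt{84 - 1127} = 88 + \sqrt{-1043} = 88 + i \sqrt{1043}$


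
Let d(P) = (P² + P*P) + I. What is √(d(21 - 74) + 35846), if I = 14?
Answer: √41478 ≈ 203.66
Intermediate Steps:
d(P) = 14 + 2*P² (d(P) = (P² + P*P) + 14 = (P² + P²) + 14 = 2*P² + 14 = 14 + 2*P²)
√(d(21 - 74) + 35846) = √((14 + 2*(21 - 74)²) + 35846) = √((14 + 2*(-53)²) + 35846) = √((14 + 2*2809) + 35846) = √((14 + 5618) + 35846) = √(5632 + 35846) = √41478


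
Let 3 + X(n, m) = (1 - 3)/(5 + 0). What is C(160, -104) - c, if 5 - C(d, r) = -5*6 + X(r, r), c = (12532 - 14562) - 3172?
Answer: 26202/5 ≈ 5240.4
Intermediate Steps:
c = -5202 (c = -2030 - 3172 = -5202)
X(n, m) = -17/5 (X(n, m) = -3 + (1 - 3)/(5 + 0) = -3 - 2/5 = -17/5)
C(d, r) = 192/5 (C(d, r) = 5 - (-5*6 - 17/5) = 5 - (-30 - 17/5) = 5 - 1*(-167/5) = 5 + 167/5 = 192/5)
C(160, -104) - c = 192/5 - 1*(-5202) = 192/5 + 5202 = 26202/5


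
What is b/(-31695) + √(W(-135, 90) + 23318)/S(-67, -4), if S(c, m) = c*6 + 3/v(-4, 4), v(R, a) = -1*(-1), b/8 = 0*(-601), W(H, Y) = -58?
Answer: -2*√5815/399 ≈ -0.38224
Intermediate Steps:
b = 0 (b = 8*(0*(-601)) = 8*0 = 0)
v(R, a) = 1
S(c, m) = 3 + 6*c (S(c, m) = c*6 + 3/1 = 6*c + 3*1 = 6*c + 3 = 3 + 6*c)
b/(-31695) + √(W(-135, 90) + 23318)/S(-67, -4) = 0/(-31695) + √(-58 + 23318)/(3 + 6*(-67)) = 0*(-1/31695) + √23260/(3 - 402) = 0 + (2*√5815)/(-399) = 0 + (2*√5815)*(-1/399) = 0 - 2*√5815/399 = -2*√5815/399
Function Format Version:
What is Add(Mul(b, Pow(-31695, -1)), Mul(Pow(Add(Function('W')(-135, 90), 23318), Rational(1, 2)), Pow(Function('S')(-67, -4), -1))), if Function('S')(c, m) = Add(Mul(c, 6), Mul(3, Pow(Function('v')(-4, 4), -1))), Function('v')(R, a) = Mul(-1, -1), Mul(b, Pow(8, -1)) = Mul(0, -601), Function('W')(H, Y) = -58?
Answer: Mul(Rational(-2, 399), Pow(5815, Rational(1, 2))) ≈ -0.38224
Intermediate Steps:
b = 0 (b = Mul(8, Mul(0, -601)) = Mul(8, 0) = 0)
Function('v')(R, a) = 1
Function('S')(c, m) = Add(3, Mul(6, c)) (Function('S')(c, m) = Add(Mul(c, 6), Mul(3, Pow(1, -1))) = Add(Mul(6, c), Mul(3, 1)) = Add(Mul(6, c), 3) = Add(3, Mul(6, c)))
Add(Mul(b, Pow(-31695, -1)), Mul(Pow(Add(Function('W')(-135, 90), 23318), Rational(1, 2)), Pow(Function('S')(-67, -4), -1))) = Add(Mul(0, Pow(-31695, -1)), Mul(Pow(Add(-58, 23318), Rational(1, 2)), Pow(Add(3, Mul(6, -67)), -1))) = Add(Mul(0, Rational(-1, 31695)), Mul(Pow(23260, Rational(1, 2)), Pow(Add(3, -402), -1))) = Add(0, Mul(Mul(2, Pow(5815, Rational(1, 2))), Pow(-399, -1))) = Add(0, Mul(Mul(2, Pow(5815, Rational(1, 2))), Rational(-1, 399))) = Add(0, Mul(Rational(-2, 399), Pow(5815, Rational(1, 2)))) = Mul(Rational(-2, 399), Pow(5815, Rational(1, 2)))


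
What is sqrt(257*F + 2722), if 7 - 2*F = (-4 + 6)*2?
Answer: sqrt(12430)/2 ≈ 55.745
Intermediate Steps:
F = 3/2 (F = 7/2 - (-4 + 6)*2/2 = 7/2 - 2 = 3/2 ≈ 1.5000)
sqrt(257*F + 2722) = sqrt(257*(3/2) + 2722) = sqrt(771/2 + 2722) = sqrt(6215/2) = sqrt(12430)/2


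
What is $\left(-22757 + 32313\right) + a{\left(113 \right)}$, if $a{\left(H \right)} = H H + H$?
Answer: $22438$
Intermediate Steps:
$a{\left(H \right)} = H + H^{2}$ ($a{\left(H \right)} = H^{2} + H = H + H^{2}$)
$\left(-22757 + 32313\right) + a{\left(113 \right)} = \left(-22757 + 32313\right) + 113 \left(1 + 113\right) = 9556 + 113 \cdot 114 = 9556 + 12882 = 22438$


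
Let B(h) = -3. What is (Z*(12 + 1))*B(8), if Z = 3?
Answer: -117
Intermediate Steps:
(Z*(12 + 1))*B(8) = (3*(12 + 1))*(-3) = (3*13)*(-3) = 39*(-3) = -117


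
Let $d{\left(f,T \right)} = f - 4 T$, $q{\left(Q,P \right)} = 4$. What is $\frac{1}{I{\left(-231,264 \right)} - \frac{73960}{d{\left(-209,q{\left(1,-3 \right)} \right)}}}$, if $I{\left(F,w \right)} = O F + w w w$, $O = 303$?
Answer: $\frac{45}{824853587} \approx 5.4555 \cdot 10^{-8}$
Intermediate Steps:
$I{\left(F,w \right)} = w^{3} + 303 F$ ($I{\left(F,w \right)} = 303 F + w w w = 303 F + w^{2} w = 303 F + w^{3} = w^{3} + 303 F$)
$\frac{1}{I{\left(-231,264 \right)} - \frac{73960}{d{\left(-209,q{\left(1,-3 \right)} \right)}}} = \frac{1}{\left(264^{3} + 303 \left(-231\right)\right) - \frac{73960}{-209 - 16}} = \frac{1}{\left(18399744 - 69993\right) - \frac{73960}{-209 - 16}} = \frac{1}{18329751 - \frac{73960}{-225}} = \frac{1}{18329751 - - \frac{14792}{45}} = \frac{1}{18329751 + \frac{14792}{45}} = \frac{1}{\frac{824853587}{45}} = \frac{45}{824853587}$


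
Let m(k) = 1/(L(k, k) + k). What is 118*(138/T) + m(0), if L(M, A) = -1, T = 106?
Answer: 8089/53 ≈ 152.62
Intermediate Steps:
m(k) = 1/(-1 + k)
118*(138/T) + m(0) = 118*(138/106) + 1/(-1 + 0) = 118*(138*(1/106)) + 1/(-1) = 118*(69/53) - 1 = 8142/53 - 1 = 8089/53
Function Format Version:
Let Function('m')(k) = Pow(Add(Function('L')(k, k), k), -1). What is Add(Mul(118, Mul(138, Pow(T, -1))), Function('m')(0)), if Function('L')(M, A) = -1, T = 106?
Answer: Rational(8089, 53) ≈ 152.62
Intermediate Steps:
Function('m')(k) = Pow(Add(-1, k), -1)
Add(Mul(118, Mul(138, Pow(T, -1))), Function('m')(0)) = Add(Mul(118, Mul(138, Pow(106, -1))), Pow(Add(-1, 0), -1)) = Add(Mul(118, Mul(138, Rational(1, 106))), Pow(-1, -1)) = Add(Mul(118, Rational(69, 53)), -1) = Add(Rational(8142, 53), -1) = Rational(8089, 53)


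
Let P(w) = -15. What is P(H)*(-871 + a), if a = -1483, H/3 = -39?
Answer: 35310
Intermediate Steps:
H = -117 (H = 3*(-39) = -117)
P(H)*(-871 + a) = -15*(-871 - 1483) = -15*(-2354) = 35310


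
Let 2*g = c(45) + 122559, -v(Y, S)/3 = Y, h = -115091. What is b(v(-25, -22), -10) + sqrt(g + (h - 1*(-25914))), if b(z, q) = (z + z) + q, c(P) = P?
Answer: 140 + 5*I*sqrt(1115) ≈ 140.0 + 166.96*I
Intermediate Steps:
v(Y, S) = -3*Y
b(z, q) = q + 2*z (b(z, q) = 2*z + q = q + 2*z)
g = 61302 (g = (45 + 122559)/2 = (1/2)*122604 = 61302)
b(v(-25, -22), -10) + sqrt(g + (h - 1*(-25914))) = (-10 + 2*(-3*(-25))) + sqrt(61302 + (-115091 - 1*(-25914))) = (-10 + 2*75) + sqrt(61302 + (-115091 + 25914)) = (-10 + 150) + sqrt(61302 - 89177) = 140 + sqrt(-27875) = 140 + 5*I*sqrt(1115)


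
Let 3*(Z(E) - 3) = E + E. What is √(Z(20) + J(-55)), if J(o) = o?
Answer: 2*I*√87/3 ≈ 6.2183*I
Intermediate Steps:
Z(E) = 3 + 2*E/3 (Z(E) = 3 + (E + E)/3 = 3 + (2*E)/3 = 3 + 2*E/3)
√(Z(20) + J(-55)) = √((3 + (⅔)*20) - 55) = √((3 + 40/3) - 55) = √(49/3 - 55) = √(-116/3) = 2*I*√87/3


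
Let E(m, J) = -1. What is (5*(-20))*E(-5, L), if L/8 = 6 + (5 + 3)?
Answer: 100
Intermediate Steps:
L = 112 (L = 8*(6 + (5 + 3)) = 8*(6 + 8) = 8*14 = 112)
(5*(-20))*E(-5, L) = (5*(-20))*(-1) = -100*(-1) = 100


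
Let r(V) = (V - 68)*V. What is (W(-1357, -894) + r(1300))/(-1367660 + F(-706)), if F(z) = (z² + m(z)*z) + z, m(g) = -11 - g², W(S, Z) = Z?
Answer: 800353/175516826 ≈ 0.0045600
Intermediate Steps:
F(z) = z + z² + z*(-11 - z²) (F(z) = (z² + (-11 - z²)*z) + z = (z² + z*(-11 - z²)) + z = z + z² + z*(-11 - z²))
r(V) = V*(-68 + V) (r(V) = (-68 + V)*V = V*(-68 + V))
(W(-1357, -894) + r(1300))/(-1367660 + F(-706)) = (-894 + 1300*(-68 + 1300))/(-1367660 - 706*(-10 - 706 - 1*(-706)²)) = (-894 + 1300*1232)/(-1367660 - 706*(-10 - 706 - 1*498436)) = (-894 + 1601600)/(-1367660 - 706*(-10 - 706 - 498436)) = 1600706/(-1367660 - 706*(-499152)) = 1600706/(-1367660 + 352401312) = 1600706/351033652 = 1600706*(1/351033652) = 800353/175516826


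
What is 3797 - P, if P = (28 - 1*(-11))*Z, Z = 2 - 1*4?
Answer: 3875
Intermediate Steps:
Z = -2 (Z = 2 - 4 = -2)
P = -78 (P = (28 - 1*(-11))*(-2) = (28 + 11)*(-2) = 39*(-2) = -78)
3797 - P = 3797 - 1*(-78) = 3797 + 78 = 3875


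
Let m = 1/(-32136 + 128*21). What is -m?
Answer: 1/29448 ≈ 3.3958e-5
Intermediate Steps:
m = -1/29448 (m = 1/(-32136 + 2688) = 1/(-29448) = -1/29448 ≈ -3.3958e-5)
-m = -1*(-1/29448) = 1/29448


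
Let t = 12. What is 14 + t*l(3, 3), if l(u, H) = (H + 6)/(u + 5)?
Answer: 55/2 ≈ 27.500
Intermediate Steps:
l(u, H) = (6 + H)/(5 + u)
14 + t*l(3, 3) = 14 + 12*((6 + 3)/(5 + 3)) = 14 + 12*(9/8) = 14 + 27/2 = 55/2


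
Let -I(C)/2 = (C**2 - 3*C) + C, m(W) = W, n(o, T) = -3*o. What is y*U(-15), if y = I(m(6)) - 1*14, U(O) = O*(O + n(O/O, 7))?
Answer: -16740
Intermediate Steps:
U(O) = O*(-3 + O) (U(O) = O*(O - 3*O/O) = O*(O - 3*1) = O*(O - 3) = O*(-3 + O))
I(C) = -2*C**2 + 4*C (I(C) = -2*((C**2 - 3*C) + C) = -2*(C**2 - 2*C) = -2*C**2 + 4*C)
y = -62 (y = 2*6*(2 - 1*6) - 1*14 = 2*6*(2 - 6) - 14 = 2*6*(-4) - 14 = -48 - 14 = -62)
y*U(-15) = -(-930)*(-3 - 15) = -(-930)*(-18) = -62*270 = -16740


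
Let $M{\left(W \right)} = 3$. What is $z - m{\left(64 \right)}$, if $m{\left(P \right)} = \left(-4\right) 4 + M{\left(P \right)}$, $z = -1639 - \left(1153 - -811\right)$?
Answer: $-3590$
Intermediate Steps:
$z = -3603$ ($z = -1639 - \left(1153 + 811\right) = -1639 - 1964 = -3603$)
$m{\left(P \right)} = -13$ ($m{\left(P \right)} = \left(-4\right) 4 + 3 = -16 + 3 = -13$)
$z - m{\left(64 \right)} = -3603 - -13 = -3603 + 13 = -3590$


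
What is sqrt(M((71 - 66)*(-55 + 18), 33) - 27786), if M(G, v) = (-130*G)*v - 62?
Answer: sqrt(765802) ≈ 875.10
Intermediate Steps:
M(G, v) = -62 - 130*G*v (M(G, v) = -130*G*v - 62 = -62 - 130*G*v)
sqrt(M((71 - 66)*(-55 + 18), 33) - 27786) = sqrt((-62 - 130*(71 - 66)*(-55 + 18)*33) - 27786) = sqrt((-62 - 130*5*(-37)*33) - 27786) = sqrt((-62 - 130*(-185)*33) - 27786) = sqrt((-62 + 793650) - 27786) = sqrt(793588 - 27786) = sqrt(765802)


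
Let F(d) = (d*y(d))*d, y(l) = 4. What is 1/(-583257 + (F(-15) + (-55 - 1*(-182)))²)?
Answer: 1/471472 ≈ 2.1210e-6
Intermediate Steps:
F(d) = 4*d² (F(d) = (d*4)*d = (4*d)*d = 4*d²)
1/(-583257 + (F(-15) + (-55 - 1*(-182)))²) = 1/(-583257 + (4*(-15)² + (-55 - 1*(-182)))²) = 1/(-583257 + (4*225 + (-55 + 182))²) = 1/(-583257 + (900 + 127)²) = 1/(-583257 + 1027²) = 1/(-583257 + 1054729) = 1/471472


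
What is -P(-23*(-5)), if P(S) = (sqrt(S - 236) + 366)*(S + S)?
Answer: -84180 - 2530*I ≈ -84180.0 - 2530.0*I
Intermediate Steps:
P(S) = 2*S*(366 + sqrt(-236 + S)) (P(S) = (sqrt(-236 + S) + 366)*(2*S) = (366 + sqrt(-236 + S))*(2*S) = 2*S*(366 + sqrt(-236 + S)))
-P(-23*(-5)) = -2*(-23*(-5))*(366 + sqrt(-236 - 23*(-5))) = -2*115*(366 + sqrt(-236 + 115)) = -2*115*(366 + sqrt(-121)) = -2*115*(366 + 11*I) = -(84180 + 2530*I) = -84180 - 2530*I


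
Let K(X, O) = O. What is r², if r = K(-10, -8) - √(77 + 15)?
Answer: 156 + 32*√23 ≈ 309.47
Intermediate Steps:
r = -8 - 2*√23 (r = -8 - √(77 + 15) = -8 - √92 = -8 - 2*√23 ≈ -17.592)
r² = (-8 - 2*√23)²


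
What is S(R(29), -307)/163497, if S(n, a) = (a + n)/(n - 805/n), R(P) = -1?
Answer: -77/32862897 ≈ -2.3431e-6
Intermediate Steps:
S(n, a) = (a + n)/(n - 805/n)
S(R(29), -307)/163497 = -(-307 - 1)/(-805 + (-1)**2)/163497 = -1*(-308)/(-805 + 1)*(1/163497) = -1*(-308)/(-804)*(1/163497) = -1*(-1/804)*(-308)*(1/163497) = -77/201*1/163497 = -77/32862897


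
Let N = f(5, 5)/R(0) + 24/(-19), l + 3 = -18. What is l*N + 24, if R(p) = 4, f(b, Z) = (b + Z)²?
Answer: -9015/19 ≈ -474.47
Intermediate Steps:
f(b, Z) = (Z + b)²
l = -21 (l = -3 - 18 = -21)
N = 451/19 (N = (5 + 5)²/4 + 24/(-19) = 10²*(¼) + 24*(-1/19) = 100*(¼) - 24/19 = 25 - 24/19 = 451/19 ≈ 23.737)
l*N + 24 = -21*451/19 + 24 = -9471/19 + 24 = -9015/19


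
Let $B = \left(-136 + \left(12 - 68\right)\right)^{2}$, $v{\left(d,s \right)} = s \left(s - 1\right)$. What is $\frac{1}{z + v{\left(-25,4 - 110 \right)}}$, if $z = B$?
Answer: $\frac{1}{48206} \approx 2.0744 \cdot 10^{-5}$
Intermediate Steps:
$v{\left(d,s \right)} = s \left(-1 + s\right)$
$B = 36864$ ($B = \left(-136 + \left(12 - 68\right)\right)^{2} = \left(-136 - 56\right)^{2} = \left(-192\right)^{2} = 36864$)
$z = 36864$
$\frac{1}{z + v{\left(-25,4 - 110 \right)}} = \frac{1}{36864 + \left(4 - 110\right) \left(-1 + \left(4 - 110\right)\right)} = \frac{1}{36864 - 106 \left(-1 - 106\right)} = \frac{1}{36864 - -11342} = \frac{1}{36864 + 11342} = \frac{1}{48206}$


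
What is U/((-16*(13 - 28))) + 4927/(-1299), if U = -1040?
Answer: -10556/1299 ≈ -8.1263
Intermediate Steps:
U/((-16*(13 - 28))) + 4927/(-1299) = -1040*(-1/(16*(13 - 28))) + 4927/(-1299) = -1040/((-16*(-15))) + 4927*(-1/1299) = -1040/240 - 4927/1299 = -1040*1/240 - 4927/1299 = -13/3 - 4927/1299 = -10556/1299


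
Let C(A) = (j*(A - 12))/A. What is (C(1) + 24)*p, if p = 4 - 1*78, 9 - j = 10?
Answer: -2590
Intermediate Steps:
j = -1 (j = 9 - 1*10 = 9 - 10 = -1)
C(A) = (12 - A)/A (C(A) = (-(A - 12))/A = (-(-12 + A))/A = (12 - A)/A)
p = -74 (p = 4 - 78 = -74)
(C(1) + 24)*p = ((12 - 1*1)/1 + 24)*(-74) = (1*(12 - 1) + 24)*(-74) = (1*11 + 24)*(-74) = (11 + 24)*(-74) = 35*(-74) = -2590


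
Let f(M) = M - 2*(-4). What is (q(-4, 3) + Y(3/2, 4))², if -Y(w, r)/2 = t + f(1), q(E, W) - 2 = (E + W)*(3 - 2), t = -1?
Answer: 225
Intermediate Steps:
f(M) = 8 + M (f(M) = M + 8 = 8 + M)
q(E, W) = 2 + E + W (q(E, W) = 2 + (E + W)*(3 - 2) = 2 + (E + W)*1 = 2 + (E + W) = 2 + E + W)
Y(w, r) = -16 (Y(w, r) = -2*(-1 + (8 + 1)) = -2*(-1 + 9) = -2*8 = -16)
(q(-4, 3) + Y(3/2, 4))² = ((2 - 4 + 3) - 16)² = (1 - 16)² = (-15)² = 225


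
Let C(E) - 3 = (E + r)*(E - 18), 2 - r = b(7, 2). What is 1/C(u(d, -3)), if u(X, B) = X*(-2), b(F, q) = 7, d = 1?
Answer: 1/143 ≈ 0.0069930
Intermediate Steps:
r = -5 (r = 2 - 1*7 = 2 - 7 = -5)
u(X, B) = -2*X
C(E) = 3 + (-18 + E)*(-5 + E) (C(E) = 3 + (E - 5)*(E - 18) = 3 + (-5 + E)*(-18 + E) = 3 + (-18 + E)*(-5 + E))
1/C(u(d, -3)) = 1/(93 + (-2*1)² - (-46)) = 1/(93 + (-2)² - 23*(-2)) = 1/(93 + 4 + 46) = 1/143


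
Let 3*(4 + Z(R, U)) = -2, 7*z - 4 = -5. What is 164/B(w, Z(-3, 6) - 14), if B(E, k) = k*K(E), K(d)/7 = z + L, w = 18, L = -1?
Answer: 123/112 ≈ 1.0982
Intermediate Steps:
z = -⅐ (z = 4/7 + (⅐)*(-5) = 4/7 - 5/7 = -⅐ ≈ -0.14286)
Z(R, U) = -14/3 (Z(R, U) = -4 + (⅓)*(-2) = -4 - ⅔ = -14/3)
K(d) = -8 (K(d) = 7*(-⅐ - 1) = 7*(-8/7) = -8)
B(E, k) = -8*k (B(E, k) = k*(-8) = -8*k)
164/B(w, Z(-3, 6) - 14) = 164/((-8*(-14/3 - 14))) = 164/((-8*(-56/3))) = 164/(448/3) = 164*(3/448) = 123/112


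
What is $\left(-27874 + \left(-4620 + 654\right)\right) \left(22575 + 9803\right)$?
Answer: $-1030915520$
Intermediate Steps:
$\left(-27874 + \left(-4620 + 654\right)\right) \left(22575 + 9803\right) = \left(-27874 - 3966\right) 32378 = \left(-31840\right) 32378 = -1030915520$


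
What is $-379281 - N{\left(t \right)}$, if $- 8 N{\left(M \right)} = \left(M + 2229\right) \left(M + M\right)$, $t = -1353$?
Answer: $-675588$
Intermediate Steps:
$N{\left(M \right)} = - \frac{M \left(2229 + M\right)}{4}$ ($N{\left(M \right)} = - \frac{\left(M + 2229\right) \left(M + M\right)}{8} = - \frac{\left(2229 + M\right) 2 M}{8} = - \frac{2 M \left(2229 + M\right)}{8} = - \frac{M \left(2229 + M\right)}{4}$)
$-379281 - N{\left(t \right)} = -379281 - \left(- \frac{1}{4}\right) \left(-1353\right) \left(2229 - 1353\right) = -379281 - \left(- \frac{1}{4}\right) \left(-1353\right) 876 = -379281 - 296307 = -675588$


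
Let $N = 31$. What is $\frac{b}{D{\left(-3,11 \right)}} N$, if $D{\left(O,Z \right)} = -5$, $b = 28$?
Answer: $- \frac{868}{5} \approx -173.6$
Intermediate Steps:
$\frac{b}{D{\left(-3,11 \right)}} N = \frac{28}{-5} \cdot 31 = 28 \left(- \frac{1}{5}\right) 31 = \left(- \frac{28}{5}\right) 31 = - \frac{868}{5}$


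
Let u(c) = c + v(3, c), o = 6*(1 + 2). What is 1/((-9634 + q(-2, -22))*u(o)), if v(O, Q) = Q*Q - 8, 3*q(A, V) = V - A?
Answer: -3/9659948 ≈ -3.1056e-7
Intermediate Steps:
q(A, V) = -A/3 + V/3 (q(A, V) = (V - A)/3 = -A/3 + V/3)
v(O, Q) = -8 + Q**2 (v(O, Q) = Q**2 - 8 = -8 + Q**2)
o = 18 (o = 6*3 = 18)
u(c) = -8 + c + c**2 (u(c) = c + (-8 + c**2) = -8 + c + c**2)
1/((-9634 + q(-2, -22))*u(o)) = 1/((-9634 + (-1/3*(-2) + (1/3)*(-22)))*(-8 + 18 + 18**2)) = 1/((-9634 + (2/3 - 22/3))*(-8 + 18 + 324)) = 1/(-9634 - 20/3*334) = (1/334)/(-28922/3) = -3/28922*1/334 = -3/9659948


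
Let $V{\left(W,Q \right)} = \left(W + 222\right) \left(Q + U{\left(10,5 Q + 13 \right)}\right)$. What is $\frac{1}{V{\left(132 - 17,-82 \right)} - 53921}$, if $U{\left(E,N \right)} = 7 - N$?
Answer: $\frac{1}{54593} \approx 1.8317 \cdot 10^{-5}$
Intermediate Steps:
$V{\left(W,Q \right)} = \left(-6 - 4 Q\right) \left(222 + W\right)$ ($V{\left(W,Q \right)} = \left(W + 222\right) \left(Q - \left(6 + 5 Q\right)\right) = \left(222 + W\right) \left(Q - \left(6 + 5 Q\right)\right) = \left(222 + W\right) \left(-6 - 4 Q\right) = \left(-6 - 4 Q\right) \left(222 + W\right)$)
$\frac{1}{V{\left(132 - 17,-82 \right)} - 53921} = \frac{1}{\left(-1332 - -72816 - 82 \left(132 - 17\right) - \left(132 - 17\right) \left(6 + 5 \left(-82\right)\right)\right) - 53921} = \frac{1}{\left(-1332 + 72816 - 9430 - 115 \left(6 - 410\right)\right) - 53921} = \frac{1}{\left(-1332 + 72816 - 9430 - 115 \left(-404\right)\right) - 53921} = \frac{1}{\left(-1332 + 72816 - 9430 + 46460\right) - 53921} = \frac{1}{108514 - 53921} = \frac{1}{54593}$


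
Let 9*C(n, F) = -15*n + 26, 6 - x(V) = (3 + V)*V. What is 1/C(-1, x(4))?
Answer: 9/41 ≈ 0.21951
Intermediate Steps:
x(V) = 6 - V*(3 + V) (x(V) = 6 - (3 + V)*V = 6 - V*(3 + V))
C(n, F) = 26/9 - 5*n/3 (C(n, F) = (-15*n + 26)/9 = (26 - 15*n)/9 = 26/9 - 5*n/3)
1/C(-1, x(4)) = 1/(26/9 - 5/3*(-1)) = 1/(26/9 + 5/3) = 1/(41/9) = 9/41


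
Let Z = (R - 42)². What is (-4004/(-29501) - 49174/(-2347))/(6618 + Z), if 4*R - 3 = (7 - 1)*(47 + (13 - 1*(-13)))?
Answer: 23361272992/12491865059199 ≈ 0.0018701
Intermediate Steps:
R = 441/4 (R = ¾ + ((7 - 1)*(47 + (13 - 1*(-13))))/4 = ¾ + (6*(47 + (13 + 13)))/4 = ¾ + (6*(47 + 26))/4 = ¾ + (6*73)/4 = ¾ + (¼)*438 = ¾ + 219/2 = 441/4 ≈ 110.25)
Z = 74529/16 (Z = (441/4 - 42)² = (273/4)² = 74529/16 ≈ 4658.1)
(-4004/(-29501) - 49174/(-2347))/(6618 + Z) = (-4004/(-29501) - 49174/(-2347))/(6618 + 74529/16) = (-4004*(-1/29501) - 49174*(-1/2347))/(180417/16) = (4004/29501 + 49174/2347)*(16/180417) = (1460079562/69238847)*(16/180417) = 23361272992/12491865059199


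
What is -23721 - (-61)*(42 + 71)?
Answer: -16828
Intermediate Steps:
-23721 - (-61)*(42 + 71) = -23721 - (-61)*113 = -23721 - 1*(-6893) = -23721 + 6893 = -16828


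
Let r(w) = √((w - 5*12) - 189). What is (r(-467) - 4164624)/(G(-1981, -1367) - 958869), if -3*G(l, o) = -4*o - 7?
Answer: 3123468/720517 - 3*I*√179/1441034 ≈ 4.335 - 2.7853e-5*I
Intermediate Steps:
G(l, o) = 7/3 + 4*o/3 (G(l, o) = -(-4*o - 7)/3 = -(-7 - 4*o)/3 = 7/3 + 4*o/3)
r(w) = √(-249 + w) (r(w) = √((w - 60) - 189) = √((-60 + w) - 189) = √(-249 + w))
(r(-467) - 4164624)/(G(-1981, -1367) - 958869) = (√(-249 - 467) - 4164624)/((7/3 + (4/3)*(-1367)) - 958869) = (√(-716) - 4164624)/((7/3 - 5468/3) - 958869) = (2*I*√179 - 4164624)/(-5461/3 - 958869) = (-4164624 + 2*I*√179)/(-2882068/3) = (-4164624 + 2*I*√179)*(-3/2882068) = 3123468/720517 - 3*I*√179/1441034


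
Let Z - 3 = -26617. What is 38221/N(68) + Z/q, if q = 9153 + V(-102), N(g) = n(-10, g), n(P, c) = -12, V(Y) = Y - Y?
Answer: -116718727/36612 ≈ -3188.0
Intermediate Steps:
V(Y) = 0
N(g) = -12
Z = -26614 (Z = 3 - 26617 = -26614)
q = 9153 (q = 9153 + 0 = 9153)
38221/N(68) + Z/q = 38221/(-12) - 26614/9153 = 38221*(-1/12) - 26614*1/9153 = -38221/12 - 26614/9153 = -116718727/36612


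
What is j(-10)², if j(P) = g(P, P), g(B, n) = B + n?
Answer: 400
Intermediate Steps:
j(P) = 2*P (j(P) = P + P = 2*P)
j(-10)² = (2*(-10))² = (-20)² = 400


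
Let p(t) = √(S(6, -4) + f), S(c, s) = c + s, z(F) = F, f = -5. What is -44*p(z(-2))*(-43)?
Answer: 1892*I*√3 ≈ 3277.0*I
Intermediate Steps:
p(t) = I*√3 (p(t) = √((6 - 4) - 5) = √(2 - 5) = √(-3) = I*√3)
-44*p(z(-2))*(-43) = -44*I*√3*(-43) = 1892*I*√3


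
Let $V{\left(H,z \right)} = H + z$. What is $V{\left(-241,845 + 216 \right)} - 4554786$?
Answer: $-4553966$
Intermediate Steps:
$V{\left(-241,845 + 216 \right)} - 4554786 = \left(-241 + \left(845 + 216\right)\right) - 4554786 = \left(-241 + 1061\right) - 4554786 = 820 - 4554786 = -4553966$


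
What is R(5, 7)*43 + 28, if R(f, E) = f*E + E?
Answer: 1834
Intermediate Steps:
R(f, E) = E + E*f (R(f, E) = E*f + E = E + E*f)
R(5, 7)*43 + 28 = (7*(1 + 5))*43 + 28 = (7*6)*43 + 28 = 42*43 + 28 = 1806 + 28 = 1834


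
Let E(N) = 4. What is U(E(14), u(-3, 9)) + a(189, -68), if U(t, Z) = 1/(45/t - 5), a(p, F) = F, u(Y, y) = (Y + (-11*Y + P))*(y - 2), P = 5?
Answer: -1696/25 ≈ -67.840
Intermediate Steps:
u(Y, y) = (-2 + y)*(5 - 10*Y) (u(Y, y) = (Y + (-11*Y + 5))*(y - 2) = (Y + (5 - 11*Y))*(-2 + y) = (5 - 10*Y)*(-2 + y) = (-2 + y)*(5 - 10*Y))
U(t, Z) = 1/(-5 + 45/t)
U(E(14), u(-3, 9)) + a(189, -68) = -1*4/(-45 + 5*4) - 68 = -1*4/(-45 + 20) - 68 = -1*4/(-25) - 68 = -1*4*(-1/25) - 68 = 4/25 - 68 = -1696/25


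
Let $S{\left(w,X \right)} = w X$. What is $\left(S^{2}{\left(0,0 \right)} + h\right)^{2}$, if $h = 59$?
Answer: $3481$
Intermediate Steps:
$S{\left(w,X \right)} = X w$
$\left(S^{2}{\left(0,0 \right)} + h\right)^{2} = \left(\left(0 \cdot 0\right)^{2} + 59\right)^{2} = \left(0^{2} + 59\right)^{2} = \left(0 + 59\right)^{2} = 59^{2} = 3481$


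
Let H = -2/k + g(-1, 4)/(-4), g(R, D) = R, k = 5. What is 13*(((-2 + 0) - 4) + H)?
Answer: -1599/20 ≈ -79.950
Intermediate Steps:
H = -3/20 (H = -2/5 - 1/(-4) = -2*1/5 - 1*(-1/4) = -2/5 + 1/4 = -3/20 ≈ -0.15000)
13*(((-2 + 0) - 4) + H) = 13*(((-2 + 0) - 4) - 3/20) = 13*((-2 - 4) - 3/20) = 13*(-6 - 3/20) = 13*(-123/20) = -1599/20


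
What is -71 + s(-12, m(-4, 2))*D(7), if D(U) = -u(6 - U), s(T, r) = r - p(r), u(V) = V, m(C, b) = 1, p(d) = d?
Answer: -71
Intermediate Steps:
s(T, r) = 0 (s(T, r) = r - r = 0)
D(U) = -6 + U (D(U) = -(6 - U) = -6 + U)
-71 + s(-12, m(-4, 2))*D(7) = -71 + 0*(-6 + 7) = -71 + 0*1 = -71 + 0 = -71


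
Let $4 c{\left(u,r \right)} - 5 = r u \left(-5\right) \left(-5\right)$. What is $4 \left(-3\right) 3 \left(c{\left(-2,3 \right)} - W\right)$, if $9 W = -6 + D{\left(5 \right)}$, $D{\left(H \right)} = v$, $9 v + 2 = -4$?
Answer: $\frac{3835}{3} \approx 1278.3$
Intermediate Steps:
$c{\left(u,r \right)} = \frac{5}{4} + \frac{25 r u}{4}$ ($c{\left(u,r \right)} = \frac{5}{4} + \frac{r u \left(-5\right) \left(-5\right)}{4} = \frac{5}{4} + \frac{r \left(- 5 u\right) \left(-5\right)}{4} = \frac{5}{4} + \frac{- 5 r u \left(-5\right)}{4} = \frac{5}{4} + \frac{25 r u}{4}$)
$v = - \frac{2}{3}$ ($v = - \frac{2}{9} + \frac{1}{9} \left(-4\right) = - \frac{2}{9} - \frac{4}{9} = - \frac{2}{3} \approx -0.66667$)
$D{\left(H \right)} = - \frac{2}{3}$
$W = - \frac{20}{27}$ ($W = \frac{-6 - \frac{2}{3}}{9} = \frac{1}{9} \left(- \frac{20}{3}\right) = - \frac{20}{27} \approx -0.74074$)
$4 \left(-3\right) 3 \left(c{\left(-2,3 \right)} - W\right) = 4 \left(-3\right) 3 \left(\left(\frac{5}{4} + \frac{25}{4} \cdot 3 \left(-2\right)\right) - - \frac{20}{27}\right) = \left(-12\right) 3 \left(\left(\frac{5}{4} - \frac{75}{2}\right) + \frac{20}{27}\right) = - 36 \left(- \frac{145}{4} + \frac{20}{27}\right) = \left(-36\right) \left(- \frac{3835}{108}\right) = \frac{3835}{3}$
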